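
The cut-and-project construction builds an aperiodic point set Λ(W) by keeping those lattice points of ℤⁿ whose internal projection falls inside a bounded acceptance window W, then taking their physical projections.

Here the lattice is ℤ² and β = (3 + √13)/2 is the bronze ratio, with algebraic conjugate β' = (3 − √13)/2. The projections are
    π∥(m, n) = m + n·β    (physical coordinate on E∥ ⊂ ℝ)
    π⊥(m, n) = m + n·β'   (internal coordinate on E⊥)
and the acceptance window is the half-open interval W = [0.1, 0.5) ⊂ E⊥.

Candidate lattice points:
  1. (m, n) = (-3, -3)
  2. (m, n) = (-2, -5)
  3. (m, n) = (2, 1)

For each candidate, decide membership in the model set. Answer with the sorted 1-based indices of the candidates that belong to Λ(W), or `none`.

Numerically β ≈ 3.302776 and β' = −1/β ≈ -0.302776.
candidate 1: (m,n)=(-3,-3) → π∥ = -3-3·β ≈ -12.908327, π⊥ = -3-3·β' ≈ -2.091673 ∉ [0.1, 0.5) ⇒ out
candidate 2: (m,n)=(-2,-5) → π∥ = -2-5·β ≈ -18.513878, π⊥ = -2-5·β' ≈ -0.486122 ∉ [0.1, 0.5) ⇒ out
candidate 3: (m,n)=(2,1) → π∥ = 2+1·β ≈ 5.302776, π⊥ = 2+1·β' ≈ 1.697224 ∉ [0.1, 0.5) ⇒ out

none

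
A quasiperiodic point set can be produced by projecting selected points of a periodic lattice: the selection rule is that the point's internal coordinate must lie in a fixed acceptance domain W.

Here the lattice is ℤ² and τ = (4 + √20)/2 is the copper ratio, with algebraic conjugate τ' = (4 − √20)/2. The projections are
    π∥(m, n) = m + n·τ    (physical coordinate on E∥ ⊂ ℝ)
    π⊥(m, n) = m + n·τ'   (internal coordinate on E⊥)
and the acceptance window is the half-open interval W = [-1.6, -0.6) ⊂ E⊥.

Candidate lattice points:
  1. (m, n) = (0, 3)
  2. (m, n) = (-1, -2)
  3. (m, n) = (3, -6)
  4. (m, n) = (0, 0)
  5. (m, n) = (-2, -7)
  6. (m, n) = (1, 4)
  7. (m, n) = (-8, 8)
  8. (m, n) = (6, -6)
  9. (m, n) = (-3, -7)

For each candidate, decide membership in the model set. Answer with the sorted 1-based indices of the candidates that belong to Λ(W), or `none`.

1, 9

τ' = (4−√20)/2 ≈ -0.2361.
candidate 1: (m,n)=(0,3) → π∥ = 0+3·τ ≈ 12.7082, π⊥ = 0+3·τ' ≈ -0.7082 ∈ [-1.6, -0.6) ⇒ IN Λ
candidate 2: (m,n)=(-1,-2) → π∥ = -1-2·τ ≈ -9.4721, π⊥ = -1-2·τ' ≈ -0.5279 ∉ [-1.6, -0.6) ⇒ out
candidate 3: (m,n)=(3,-6) → π∥ = 3-6·τ ≈ -22.4164, π⊥ = 3-6·τ' ≈ 4.4164 ∉ [-1.6, -0.6) ⇒ out
candidate 4: (m,n)=(0,0) → π∥ = 0+0·τ ≈ 0.0000, π⊥ = 0+0·τ' ≈ 0.0000 ∉ [-1.6, -0.6) ⇒ out
candidate 5: (m,n)=(-2,-7) → π∥ = -2-7·τ ≈ -31.6525, π⊥ = -2-7·τ' ≈ -0.3475 ∉ [-1.6, -0.6) ⇒ out
candidate 6: (m,n)=(1,4) → π∥ = 1+4·τ ≈ 17.9443, π⊥ = 1+4·τ' ≈ 0.0557 ∉ [-1.6, -0.6) ⇒ out
candidate 7: (m,n)=(-8,8) → π∥ = -8+8·τ ≈ 25.8885, π⊥ = -8+8·τ' ≈ -9.8885 ∉ [-1.6, -0.6) ⇒ out
candidate 8: (m,n)=(6,-6) → π∥ = 6-6·τ ≈ -19.4164, π⊥ = 6-6·τ' ≈ 7.4164 ∉ [-1.6, -0.6) ⇒ out
candidate 9: (m,n)=(-3,-7) → π∥ = -3-7·τ ≈ -32.6525, π⊥ = -3-7·τ' ≈ -1.3475 ∈ [-1.6, -0.6) ⇒ IN Λ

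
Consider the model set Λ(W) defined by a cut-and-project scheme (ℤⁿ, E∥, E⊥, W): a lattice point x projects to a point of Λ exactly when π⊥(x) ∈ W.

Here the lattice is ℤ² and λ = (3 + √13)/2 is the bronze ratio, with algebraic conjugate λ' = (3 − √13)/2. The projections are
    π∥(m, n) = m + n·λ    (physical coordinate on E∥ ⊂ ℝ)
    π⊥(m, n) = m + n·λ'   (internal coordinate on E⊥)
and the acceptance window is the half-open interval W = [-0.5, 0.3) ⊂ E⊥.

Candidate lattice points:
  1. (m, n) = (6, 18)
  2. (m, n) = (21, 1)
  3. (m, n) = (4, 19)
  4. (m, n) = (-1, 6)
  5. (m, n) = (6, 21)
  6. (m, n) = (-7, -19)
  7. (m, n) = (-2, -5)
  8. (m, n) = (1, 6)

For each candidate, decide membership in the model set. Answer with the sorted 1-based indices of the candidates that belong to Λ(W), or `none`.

Compute λ' = (3−√13)/2 = -0.302776, so π⊥(m,n) = m -0.302776·n.
[1] lift (6,18): star map gives 0.550039; window check -0.5 ≤ 0.550039 < 0.3 is false → out
[2] lift (21,1): star map gives 20.697224; window check -0.5 ≤ 20.697224 < 0.3 is false → out
[3] lift (4,19): star map gives -1.752737; window check -0.5 ≤ -1.752737 < 0.3 is false → out
[4] lift (-1,6): star map gives -2.816654; window check -0.5 ≤ -2.816654 < 0.3 is false → out
[5] lift (6,21): star map gives -0.358288; window check -0.5 ≤ -0.358288 < 0.3 is true → IN Λ
[6] lift (-7,-19): star map gives -1.247263; window check -0.5 ≤ -1.247263 < 0.3 is false → out
[7] lift (-2,-5): star map gives -0.486122; window check -0.5 ≤ -0.486122 < 0.3 is true → IN Λ
[8] lift (1,6): star map gives -0.816654; window check -0.5 ≤ -0.816654 < 0.3 is false → out

5, 7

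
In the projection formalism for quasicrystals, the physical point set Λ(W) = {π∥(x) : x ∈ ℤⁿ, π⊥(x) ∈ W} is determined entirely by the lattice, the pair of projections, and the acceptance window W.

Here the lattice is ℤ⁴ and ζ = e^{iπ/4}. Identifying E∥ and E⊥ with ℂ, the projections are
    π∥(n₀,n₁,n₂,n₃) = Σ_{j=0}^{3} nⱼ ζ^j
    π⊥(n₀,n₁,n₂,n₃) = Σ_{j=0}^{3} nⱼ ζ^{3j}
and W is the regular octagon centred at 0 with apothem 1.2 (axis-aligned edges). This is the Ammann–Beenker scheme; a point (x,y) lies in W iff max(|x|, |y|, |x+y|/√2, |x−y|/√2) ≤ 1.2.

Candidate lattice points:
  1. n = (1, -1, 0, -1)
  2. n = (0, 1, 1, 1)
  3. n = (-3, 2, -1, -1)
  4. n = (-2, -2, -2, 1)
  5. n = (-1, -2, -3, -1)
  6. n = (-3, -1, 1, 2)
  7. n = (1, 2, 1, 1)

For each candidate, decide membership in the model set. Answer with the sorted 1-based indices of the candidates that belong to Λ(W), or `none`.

Internal map: ζ^{3j} for j=0..3 gives (1,0), (−√2/2,√2/2), (0,−1), (√2/2,√2/2).
#1 (1, -1, 0, -1): internal (1.0000, -1.4142); octagon support 1.7071 vs apothem 1.2 → ∉ W
#2 (0, 1, 1, 1): internal (0.0000, 0.4142); octagon support 0.4142 vs apothem 1.2 → ∈ W
#3 (-3, 2, -1, -1): internal (-5.1213, 1.7071); octagon support 5.1213 vs apothem 1.2 → ∉ W
#4 (-2, -2, -2, 1): internal (0.1213, 1.2929); octagon support 1.2929 vs apothem 1.2 → ∉ W
#5 (-1, -2, -3, -1): internal (-0.2929, 0.8787); octagon support 0.8787 vs apothem 1.2 → ∈ W
#6 (-3, -1, 1, 2): internal (-0.8787, -0.2929); octagon support 0.8787 vs apothem 1.2 → ∈ W
#7 (1, 2, 1, 1): internal (0.2929, 1.1213); octagon support 1.1213 vs apothem 1.2 → ∈ W

2, 5, 6, 7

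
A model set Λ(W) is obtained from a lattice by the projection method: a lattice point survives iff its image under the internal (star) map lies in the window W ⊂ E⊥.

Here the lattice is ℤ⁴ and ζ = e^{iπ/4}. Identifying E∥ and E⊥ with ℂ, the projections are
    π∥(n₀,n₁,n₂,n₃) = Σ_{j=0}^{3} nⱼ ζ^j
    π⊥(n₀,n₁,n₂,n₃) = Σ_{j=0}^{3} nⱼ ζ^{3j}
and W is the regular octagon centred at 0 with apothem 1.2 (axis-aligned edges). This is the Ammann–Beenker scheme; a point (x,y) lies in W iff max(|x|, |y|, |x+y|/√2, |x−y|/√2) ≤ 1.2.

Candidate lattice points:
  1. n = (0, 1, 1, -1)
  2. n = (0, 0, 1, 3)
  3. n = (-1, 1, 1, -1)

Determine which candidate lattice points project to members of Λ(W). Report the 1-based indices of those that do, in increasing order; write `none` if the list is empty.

none

π⊥(n) = n₀ + n₁ζ³ + n₂ζ⁶ + n₃ζ⁹ where ζ = e^{iπ/4}.
candidate 1: n = (0, 1, 1, -1) → π⊥ ≈ (-1.4142, -1.0000); max(|x|,|y|,|x±y|/√2) = 1.7071 > 1.2 ⇒ ∉ W
candidate 2: n = (0, 0, 1, 3) → π⊥ ≈ (+2.1213, +1.1213); max(|x|,|y|,|x±y|/√2) = 2.2929 > 1.2 ⇒ ∉ W
candidate 3: n = (-1, 1, 1, -1) → π⊥ ≈ (-2.4142, -1.0000); max(|x|,|y|,|x±y|/√2) = 2.4142 > 1.2 ⇒ ∉ W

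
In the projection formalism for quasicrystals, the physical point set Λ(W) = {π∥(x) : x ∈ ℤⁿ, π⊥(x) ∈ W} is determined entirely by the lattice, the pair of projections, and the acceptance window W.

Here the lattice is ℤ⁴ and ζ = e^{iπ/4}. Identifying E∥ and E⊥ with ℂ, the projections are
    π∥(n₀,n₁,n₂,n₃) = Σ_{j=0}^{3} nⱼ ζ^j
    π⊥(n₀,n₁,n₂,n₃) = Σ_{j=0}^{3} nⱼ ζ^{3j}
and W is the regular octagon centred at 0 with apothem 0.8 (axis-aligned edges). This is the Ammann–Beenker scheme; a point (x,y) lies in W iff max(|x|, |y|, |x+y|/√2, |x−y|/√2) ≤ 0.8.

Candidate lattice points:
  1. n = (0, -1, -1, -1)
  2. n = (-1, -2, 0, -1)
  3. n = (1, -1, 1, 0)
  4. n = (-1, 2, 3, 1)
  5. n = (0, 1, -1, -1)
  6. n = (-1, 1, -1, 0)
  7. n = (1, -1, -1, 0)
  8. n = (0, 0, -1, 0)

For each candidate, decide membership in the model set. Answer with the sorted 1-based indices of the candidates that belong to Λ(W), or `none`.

With ζ = e^{iπ/4} the internal vectors are ζ^0,ζ^3,ζ^6,ζ^9.
#1 (0, -1, -1, -1): internal (0.000000, -0.414214); octagon support 0.414214 vs apothem 0.8 → ∈ W
#2 (-1, -2, 0, -1): internal (-0.292893, -2.121320); octagon support 2.121320 vs apothem 0.8 → ∉ W
#3 (1, -1, 1, 0): internal (1.707107, -1.707107); octagon support 2.414214 vs apothem 0.8 → ∉ W
#4 (-1, 2, 3, 1): internal (-1.707107, -0.878680); octagon support 1.828427 vs apothem 0.8 → ∉ W
#5 (0, 1, -1, -1): internal (-1.414214, 1.000000); octagon support 1.707107 vs apothem 0.8 → ∉ W
#6 (-1, 1, -1, 0): internal (-1.707107, 1.707107); octagon support 2.414214 vs apothem 0.8 → ∉ W
#7 (1, -1, -1, 0): internal (1.707107, 0.292893); octagon support 1.707107 vs apothem 0.8 → ∉ W
#8 (0, 0, -1, 0): internal (0.000000, 1.000000); octagon support 1.000000 vs apothem 0.8 → ∉ W

1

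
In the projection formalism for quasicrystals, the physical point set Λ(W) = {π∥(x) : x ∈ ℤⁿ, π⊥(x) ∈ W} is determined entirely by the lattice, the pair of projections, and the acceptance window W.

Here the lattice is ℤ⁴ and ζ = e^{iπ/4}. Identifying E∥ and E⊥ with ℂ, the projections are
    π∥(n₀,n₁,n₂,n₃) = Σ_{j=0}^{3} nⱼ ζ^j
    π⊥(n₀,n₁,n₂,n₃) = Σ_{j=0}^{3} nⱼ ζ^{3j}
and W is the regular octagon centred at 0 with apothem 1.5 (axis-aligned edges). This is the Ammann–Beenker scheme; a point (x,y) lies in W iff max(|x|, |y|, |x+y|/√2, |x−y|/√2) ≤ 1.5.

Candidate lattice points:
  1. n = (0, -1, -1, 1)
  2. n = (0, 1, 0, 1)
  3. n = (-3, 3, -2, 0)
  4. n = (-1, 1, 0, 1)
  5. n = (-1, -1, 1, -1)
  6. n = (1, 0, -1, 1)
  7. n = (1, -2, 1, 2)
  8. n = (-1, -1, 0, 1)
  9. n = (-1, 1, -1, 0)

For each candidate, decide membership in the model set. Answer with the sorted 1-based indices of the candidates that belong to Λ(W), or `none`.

π⊥(n) = n₀ + n₁ζ³ + n₂ζ⁶ + n₃ζ⁹ where ζ = e^{iπ/4}.
candidate 1: n = (0, -1, -1, 1) → π⊥ ≈ (+1.4142, +1.0000); max(|x|,|y|,|x±y|/√2) = 1.7071 > 1.5 ⇒ ∉ W
candidate 2: n = (0, 1, 0, 1) → π⊥ ≈ (+0.0000, +1.4142); max(|x|,|y|,|x±y|/√2) = 1.4142 ≤ 1.5 ⇒ ∈ W
candidate 3: n = (-3, 3, -2, 0) → π⊥ ≈ (-5.1213, +4.1213); max(|x|,|y|,|x±y|/√2) = 6.5355 > 1.5 ⇒ ∉ W
candidate 4: n = (-1, 1, 0, 1) → π⊥ ≈ (-1.0000, +1.4142); max(|x|,|y|,|x±y|/√2) = 1.7071 > 1.5 ⇒ ∉ W
candidate 5: n = (-1, -1, 1, -1) → π⊥ ≈ (-1.0000, -2.4142); max(|x|,|y|,|x±y|/√2) = 2.4142 > 1.5 ⇒ ∉ W
candidate 6: n = (1, 0, -1, 1) → π⊥ ≈ (+1.7071, +1.7071); max(|x|,|y|,|x±y|/√2) = 2.4142 > 1.5 ⇒ ∉ W
candidate 7: n = (1, -2, 1, 2) → π⊥ ≈ (+3.8284, -1.0000); max(|x|,|y|,|x±y|/√2) = 3.8284 > 1.5 ⇒ ∉ W
candidate 8: n = (-1, -1, 0, 1) → π⊥ ≈ (+0.4142, +0.0000); max(|x|,|y|,|x±y|/√2) = 0.4142 ≤ 1.5 ⇒ ∈ W
candidate 9: n = (-1, 1, -1, 0) → π⊥ ≈ (-1.7071, +1.7071); max(|x|,|y|,|x±y|/√2) = 2.4142 > 1.5 ⇒ ∉ W

2, 8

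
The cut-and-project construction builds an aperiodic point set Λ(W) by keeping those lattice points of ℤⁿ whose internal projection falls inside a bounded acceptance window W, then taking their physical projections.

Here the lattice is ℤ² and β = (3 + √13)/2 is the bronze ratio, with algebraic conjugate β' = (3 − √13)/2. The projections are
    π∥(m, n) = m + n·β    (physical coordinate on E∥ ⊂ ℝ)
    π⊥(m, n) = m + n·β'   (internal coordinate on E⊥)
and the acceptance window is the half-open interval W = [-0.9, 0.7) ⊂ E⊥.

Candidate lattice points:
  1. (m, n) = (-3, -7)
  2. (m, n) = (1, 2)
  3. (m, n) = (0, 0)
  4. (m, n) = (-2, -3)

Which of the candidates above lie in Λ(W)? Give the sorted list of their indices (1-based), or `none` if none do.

1, 2, 3

β' = (3−√13)/2 ≈ -0.3028.
#1 (-3,-7): internal coord -3 + (-7)·β' = -0.8806; -0.8806 ∈ [-0.9, 0.7) → IN Λ
#2 (1,2): internal coord 1 + (2)·β' = +0.3944; +0.3944 ∈ [-0.9, 0.7) → IN Λ
#3 (0,0): internal coord 0 + (0)·β' = +0.0000; +0.0000 ∈ [-0.9, 0.7) → IN Λ
#4 (-2,-3): internal coord -2 + (-3)·β' = -1.0917; -1.0917 ∉ [-0.9, 0.7) → out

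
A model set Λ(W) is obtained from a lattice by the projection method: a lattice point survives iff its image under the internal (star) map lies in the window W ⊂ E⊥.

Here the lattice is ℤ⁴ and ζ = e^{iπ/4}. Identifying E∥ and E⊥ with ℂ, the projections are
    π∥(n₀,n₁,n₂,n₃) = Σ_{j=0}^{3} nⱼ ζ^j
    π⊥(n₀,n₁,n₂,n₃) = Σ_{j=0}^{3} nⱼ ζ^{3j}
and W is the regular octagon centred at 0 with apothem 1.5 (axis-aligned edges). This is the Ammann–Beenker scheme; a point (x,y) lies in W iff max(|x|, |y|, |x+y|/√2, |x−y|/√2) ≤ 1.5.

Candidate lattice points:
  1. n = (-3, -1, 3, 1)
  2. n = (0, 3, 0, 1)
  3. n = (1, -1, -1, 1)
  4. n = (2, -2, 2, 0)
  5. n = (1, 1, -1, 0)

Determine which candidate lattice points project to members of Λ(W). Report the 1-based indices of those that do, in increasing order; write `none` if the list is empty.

none

With ζ = e^{iπ/4} the internal vectors are ζ^0,ζ^3,ζ^6,ζ^9.
candidate 1: n = (-3, -1, 3, 1) → π⊥ ≈ (-1.585786, -3.000000); max(|x|,|y|,|x±y|/√2) = 3.242641 > 1.5 ⇒ ∉ W
candidate 2: n = (0, 3, 0, 1) → π⊥ ≈ (-1.414214, +2.828427); max(|x|,|y|,|x±y|/√2) = 3.000000 > 1.5 ⇒ ∉ W
candidate 3: n = (1, -1, -1, 1) → π⊥ ≈ (+2.414214, +1.000000); max(|x|,|y|,|x±y|/√2) = 2.414214 > 1.5 ⇒ ∉ W
candidate 4: n = (2, -2, 2, 0) → π⊥ ≈ (+3.414214, -3.414214); max(|x|,|y|,|x±y|/√2) = 4.828427 > 1.5 ⇒ ∉ W
candidate 5: n = (1, 1, -1, 0) → π⊥ ≈ (+0.292893, +1.707107); max(|x|,|y|,|x±y|/√2) = 1.707107 > 1.5 ⇒ ∉ W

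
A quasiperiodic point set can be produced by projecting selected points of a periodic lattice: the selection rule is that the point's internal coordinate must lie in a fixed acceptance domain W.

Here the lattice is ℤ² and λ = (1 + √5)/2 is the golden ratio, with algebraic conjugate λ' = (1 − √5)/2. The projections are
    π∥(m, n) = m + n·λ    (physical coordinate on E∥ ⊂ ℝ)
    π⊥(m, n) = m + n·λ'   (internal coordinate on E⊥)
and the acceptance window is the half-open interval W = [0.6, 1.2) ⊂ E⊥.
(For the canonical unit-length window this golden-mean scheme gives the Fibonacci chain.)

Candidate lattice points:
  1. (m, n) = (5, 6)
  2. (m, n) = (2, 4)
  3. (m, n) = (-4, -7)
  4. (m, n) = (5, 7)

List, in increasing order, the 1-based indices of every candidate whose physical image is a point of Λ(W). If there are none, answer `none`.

λ' = (1−√5)/2 ≈ -0.61803.
#1 (5,6): internal coord 5 + (6)·λ' = +1.29180; +1.29180 ∉ [0.6, 1.2) → out
#2 (2,4): internal coord 2 + (4)·λ' = -0.47214; -0.47214 ∉ [0.6, 1.2) → out
#3 (-4,-7): internal coord -4 + (-7)·λ' = +0.32624; +0.32624 ∉ [0.6, 1.2) → out
#4 (5,7): internal coord 5 + (7)·λ' = +0.67376; +0.67376 ∈ [0.6, 1.2) → IN Λ

4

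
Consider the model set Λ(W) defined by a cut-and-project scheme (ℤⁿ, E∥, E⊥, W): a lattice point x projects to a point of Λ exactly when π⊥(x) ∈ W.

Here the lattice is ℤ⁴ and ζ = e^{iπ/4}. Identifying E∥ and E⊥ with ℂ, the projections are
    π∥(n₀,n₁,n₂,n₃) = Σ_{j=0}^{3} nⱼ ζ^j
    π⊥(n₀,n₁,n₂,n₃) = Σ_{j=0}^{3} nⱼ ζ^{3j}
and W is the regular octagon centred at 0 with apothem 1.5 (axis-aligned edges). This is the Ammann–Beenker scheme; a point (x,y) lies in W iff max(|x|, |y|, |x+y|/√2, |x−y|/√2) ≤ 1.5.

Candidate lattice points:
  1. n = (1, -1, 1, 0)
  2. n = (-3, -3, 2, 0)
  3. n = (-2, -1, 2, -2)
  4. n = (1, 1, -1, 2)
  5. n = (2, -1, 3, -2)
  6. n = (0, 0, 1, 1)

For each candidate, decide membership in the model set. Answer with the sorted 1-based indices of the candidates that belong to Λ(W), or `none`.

Internal map: ζ^{3j} for j=0..3 gives (1,0), (−√2/2,√2/2), (0,−1), (√2/2,√2/2).
#1 (1, -1, 1, 0): internal (1.70711, -1.70711); octagon support 2.41421 vs apothem 1.5 → ∉ W
#2 (-3, -3, 2, 0): internal (-0.87868, -4.12132); octagon support 4.12132 vs apothem 1.5 → ∉ W
#3 (-2, -1, 2, -2): internal (-2.70711, -4.12132); octagon support 4.82843 vs apothem 1.5 → ∉ W
#4 (1, 1, -1, 2): internal (1.70711, 3.12132); octagon support 3.41421 vs apothem 1.5 → ∉ W
#5 (2, -1, 3, -2): internal (1.29289, -5.12132); octagon support 5.12132 vs apothem 1.5 → ∉ W
#6 (0, 0, 1, 1): internal (0.70711, -0.29289); octagon support 0.70711 vs apothem 1.5 → ∈ W

6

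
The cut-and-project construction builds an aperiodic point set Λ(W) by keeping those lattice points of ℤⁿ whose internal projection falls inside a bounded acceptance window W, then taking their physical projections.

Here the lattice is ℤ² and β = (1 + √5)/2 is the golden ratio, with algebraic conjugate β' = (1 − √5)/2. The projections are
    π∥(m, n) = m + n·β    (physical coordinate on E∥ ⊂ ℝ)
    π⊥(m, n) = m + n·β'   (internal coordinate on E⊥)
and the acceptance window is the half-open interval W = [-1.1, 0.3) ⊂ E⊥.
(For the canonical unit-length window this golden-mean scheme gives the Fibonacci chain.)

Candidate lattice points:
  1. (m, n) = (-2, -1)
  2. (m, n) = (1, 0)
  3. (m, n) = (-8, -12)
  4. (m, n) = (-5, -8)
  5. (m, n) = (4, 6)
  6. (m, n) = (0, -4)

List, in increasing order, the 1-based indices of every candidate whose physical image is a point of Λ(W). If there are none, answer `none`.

Compute β' = (1−√5)/2 = -0.61803, so π⊥(m,n) = m -0.61803·n.
#1 (-2,-1): internal coord -2 + (-1)·β' = -1.38197; -1.38197 ∉ [-1.1, 0.3) → out
#2 (1,0): internal coord 1 + (0)·β' = +1.00000; +1.00000 ∉ [-1.1, 0.3) → out
#3 (-8,-12): internal coord -8 + (-12)·β' = -0.58359; -0.58359 ∈ [-1.1, 0.3) → IN Λ
#4 (-5,-8): internal coord -5 + (-8)·β' = -0.05573; -0.05573 ∈ [-1.1, 0.3) → IN Λ
#5 (4,6): internal coord 4 + (6)·β' = +0.29180; +0.29180 ∈ [-1.1, 0.3) → IN Λ
#6 (0,-4): internal coord 0 + (-4)·β' = +2.47214; +2.47214 ∉ [-1.1, 0.3) → out

3, 4, 5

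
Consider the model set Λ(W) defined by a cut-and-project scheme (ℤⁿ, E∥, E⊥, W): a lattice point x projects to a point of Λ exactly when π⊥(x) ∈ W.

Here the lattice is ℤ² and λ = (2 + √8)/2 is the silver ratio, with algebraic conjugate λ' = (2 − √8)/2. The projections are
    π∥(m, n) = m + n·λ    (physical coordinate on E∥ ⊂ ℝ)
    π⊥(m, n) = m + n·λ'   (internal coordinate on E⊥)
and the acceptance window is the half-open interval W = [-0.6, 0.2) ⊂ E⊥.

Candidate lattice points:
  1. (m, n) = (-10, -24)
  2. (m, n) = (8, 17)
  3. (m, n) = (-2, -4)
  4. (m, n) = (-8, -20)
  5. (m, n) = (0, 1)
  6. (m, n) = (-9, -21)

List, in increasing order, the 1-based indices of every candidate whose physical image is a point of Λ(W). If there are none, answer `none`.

1, 3, 5, 6

Compute λ' = (2−√8)/2 = -0.414214, so π⊥(m,n) = m -0.414214·n.
#1 (-10,-24): internal coord -10 + (-24)·λ' = -0.058875; -0.058875 ∈ [-0.6, 0.2) → IN Λ
#2 (8,17): internal coord 8 + (17)·λ' = +0.958369; +0.958369 ∉ [-0.6, 0.2) → out
#3 (-2,-4): internal coord -2 + (-4)·λ' = -0.343146; -0.343146 ∈ [-0.6, 0.2) → IN Λ
#4 (-8,-20): internal coord -8 + (-20)·λ' = +0.284271; +0.284271 ∉ [-0.6, 0.2) → out
#5 (0,1): internal coord 0 + (1)·λ' = -0.414214; -0.414214 ∈ [-0.6, 0.2) → IN Λ
#6 (-9,-21): internal coord -9 + (-21)·λ' = -0.301515; -0.301515 ∈ [-0.6, 0.2) → IN Λ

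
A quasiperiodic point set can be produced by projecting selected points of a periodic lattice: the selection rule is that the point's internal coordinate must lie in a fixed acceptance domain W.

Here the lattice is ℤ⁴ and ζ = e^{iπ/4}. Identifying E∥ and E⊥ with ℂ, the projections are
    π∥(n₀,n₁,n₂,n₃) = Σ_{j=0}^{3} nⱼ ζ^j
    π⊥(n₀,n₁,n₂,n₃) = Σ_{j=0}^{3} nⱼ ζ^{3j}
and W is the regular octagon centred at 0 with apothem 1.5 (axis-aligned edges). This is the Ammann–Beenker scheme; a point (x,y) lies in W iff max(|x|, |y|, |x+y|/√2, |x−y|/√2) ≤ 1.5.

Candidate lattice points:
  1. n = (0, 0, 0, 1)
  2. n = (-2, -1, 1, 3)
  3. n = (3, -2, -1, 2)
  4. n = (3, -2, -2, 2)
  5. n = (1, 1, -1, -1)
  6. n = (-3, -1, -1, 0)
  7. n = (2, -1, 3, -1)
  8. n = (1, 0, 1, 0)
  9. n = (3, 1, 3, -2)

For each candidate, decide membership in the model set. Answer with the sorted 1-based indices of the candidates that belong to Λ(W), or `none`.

With ζ = e^{iπ/4} the internal vectors are ζ^0,ζ^3,ζ^6,ζ^9.
candidate 1: n = (0, 0, 0, 1) → π⊥ ≈ (+0.707107, +0.707107); max(|x|,|y|,|x±y|/√2) = 1.000000 ≤ 1.5 ⇒ ∈ W
candidate 2: n = (-2, -1, 1, 3) → π⊥ ≈ (+0.828427, +0.414214); max(|x|,|y|,|x±y|/√2) = 0.878680 ≤ 1.5 ⇒ ∈ W
candidate 3: n = (3, -2, -1, 2) → π⊥ ≈ (+5.828427, +1.000000); max(|x|,|y|,|x±y|/√2) = 5.828427 > 1.5 ⇒ ∉ W
candidate 4: n = (3, -2, -2, 2) → π⊥ ≈ (+5.828427, +2.000000); max(|x|,|y|,|x±y|/√2) = 5.828427 > 1.5 ⇒ ∉ W
candidate 5: n = (1, 1, -1, -1) → π⊥ ≈ (-0.414214, +1.000000); max(|x|,|y|,|x±y|/√2) = 1.000000 ≤ 1.5 ⇒ ∈ W
candidate 6: n = (-3, -1, -1, 0) → π⊥ ≈ (-2.292893, +0.292893); max(|x|,|y|,|x±y|/√2) = 2.292893 > 1.5 ⇒ ∉ W
candidate 7: n = (2, -1, 3, -1) → π⊥ ≈ (+2.000000, -4.414214); max(|x|,|y|,|x±y|/√2) = 4.535534 > 1.5 ⇒ ∉ W
candidate 8: n = (1, 0, 1, 0) → π⊥ ≈ (+1.000000, -1.000000); max(|x|,|y|,|x±y|/√2) = 1.414214 ≤ 1.5 ⇒ ∈ W
candidate 9: n = (3, 1, 3, -2) → π⊥ ≈ (+0.878680, -3.707107); max(|x|,|y|,|x±y|/√2) = 3.707107 > 1.5 ⇒ ∉ W

1, 2, 5, 8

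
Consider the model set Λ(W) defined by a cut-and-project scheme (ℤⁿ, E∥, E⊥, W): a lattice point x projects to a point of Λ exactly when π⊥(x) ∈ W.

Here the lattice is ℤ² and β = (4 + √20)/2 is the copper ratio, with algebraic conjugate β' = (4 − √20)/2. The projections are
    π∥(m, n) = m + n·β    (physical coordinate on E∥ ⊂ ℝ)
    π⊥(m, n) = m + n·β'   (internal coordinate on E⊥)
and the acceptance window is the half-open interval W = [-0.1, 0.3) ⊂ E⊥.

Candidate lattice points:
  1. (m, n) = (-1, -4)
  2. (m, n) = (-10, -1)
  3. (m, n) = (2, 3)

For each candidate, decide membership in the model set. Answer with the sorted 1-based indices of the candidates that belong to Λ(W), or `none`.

Numerically β ≈ 4.2361 and β' = −1/β ≈ -0.2361.
candidate 1: (m,n)=(-1,-4) → π∥ = -1-4·β ≈ -17.9443, π⊥ = -1-4·β' ≈ -0.0557 ∈ [-0.1, 0.3) ⇒ IN Λ
candidate 2: (m,n)=(-10,-1) → π∥ = -10-1·β ≈ -14.2361, π⊥ = -10-1·β' ≈ -9.7639 ∉ [-0.1, 0.3) ⇒ out
candidate 3: (m,n)=(2,3) → π∥ = 2+3·β ≈ 14.7082, π⊥ = 2+3·β' ≈ 1.2918 ∉ [-0.1, 0.3) ⇒ out

1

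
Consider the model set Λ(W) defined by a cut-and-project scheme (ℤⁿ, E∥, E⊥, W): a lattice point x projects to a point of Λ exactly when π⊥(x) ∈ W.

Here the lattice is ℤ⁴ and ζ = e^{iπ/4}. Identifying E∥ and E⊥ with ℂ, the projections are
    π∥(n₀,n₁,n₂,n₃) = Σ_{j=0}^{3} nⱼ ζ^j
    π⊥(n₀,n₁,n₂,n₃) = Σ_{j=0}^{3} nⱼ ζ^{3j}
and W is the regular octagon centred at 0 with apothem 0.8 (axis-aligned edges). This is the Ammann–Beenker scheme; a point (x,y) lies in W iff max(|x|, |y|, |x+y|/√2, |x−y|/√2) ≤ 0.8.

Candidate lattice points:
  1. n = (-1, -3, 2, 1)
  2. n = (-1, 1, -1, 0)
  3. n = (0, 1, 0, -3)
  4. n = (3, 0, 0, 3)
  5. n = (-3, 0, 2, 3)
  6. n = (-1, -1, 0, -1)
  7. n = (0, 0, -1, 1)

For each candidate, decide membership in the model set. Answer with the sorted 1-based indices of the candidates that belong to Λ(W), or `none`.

π⊥(n) = n₀ + n₁ζ³ + n₂ζ⁶ + n₃ζ⁹ where ζ = e^{iπ/4}.
#1 (-1, -3, 2, 1): internal (1.8284, -3.4142); octagon support 3.7071 vs apothem 0.8 → ∉ W
#2 (-1, 1, -1, 0): internal (-1.7071, 1.7071); octagon support 2.4142 vs apothem 0.8 → ∉ W
#3 (0, 1, 0, -3): internal (-2.8284, -1.4142); octagon support 3.0000 vs apothem 0.8 → ∉ W
#4 (3, 0, 0, 3): internal (5.1213, 2.1213); octagon support 5.1213 vs apothem 0.8 → ∉ W
#5 (-3, 0, 2, 3): internal (-0.8787, 0.1213); octagon support 0.8787 vs apothem 0.8 → ∉ W
#6 (-1, -1, 0, -1): internal (-1.0000, -1.4142); octagon support 1.7071 vs apothem 0.8 → ∉ W
#7 (0, 0, -1, 1): internal (0.7071, 1.7071); octagon support 1.7071 vs apothem 0.8 → ∉ W

none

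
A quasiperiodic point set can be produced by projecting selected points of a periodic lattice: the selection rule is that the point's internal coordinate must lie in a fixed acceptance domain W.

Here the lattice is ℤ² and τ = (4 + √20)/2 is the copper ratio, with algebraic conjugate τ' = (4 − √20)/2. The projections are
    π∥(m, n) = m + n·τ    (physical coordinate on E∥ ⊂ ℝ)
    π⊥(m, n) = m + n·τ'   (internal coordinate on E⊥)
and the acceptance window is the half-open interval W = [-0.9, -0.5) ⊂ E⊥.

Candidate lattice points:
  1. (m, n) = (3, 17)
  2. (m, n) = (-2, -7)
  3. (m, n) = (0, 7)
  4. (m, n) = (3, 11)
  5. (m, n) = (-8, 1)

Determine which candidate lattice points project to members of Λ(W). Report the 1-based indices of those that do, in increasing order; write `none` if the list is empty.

τ' = (4−√20)/2 ≈ -0.23607.
[1] lift (3,17): star map gives -1.01316; window check -0.9 ≤ -1.01316 < -0.5 is false → out
[2] lift (-2,-7): star map gives -0.34752; window check -0.9 ≤ -0.34752 < -0.5 is false → out
[3] lift (0,7): star map gives -1.65248; window check -0.9 ≤ -1.65248 < -0.5 is false → out
[4] lift (3,11): star map gives 0.40325; window check -0.9 ≤ 0.40325 < -0.5 is false → out
[5] lift (-8,1): star map gives -8.23607; window check -0.9 ≤ -8.23607 < -0.5 is false → out

none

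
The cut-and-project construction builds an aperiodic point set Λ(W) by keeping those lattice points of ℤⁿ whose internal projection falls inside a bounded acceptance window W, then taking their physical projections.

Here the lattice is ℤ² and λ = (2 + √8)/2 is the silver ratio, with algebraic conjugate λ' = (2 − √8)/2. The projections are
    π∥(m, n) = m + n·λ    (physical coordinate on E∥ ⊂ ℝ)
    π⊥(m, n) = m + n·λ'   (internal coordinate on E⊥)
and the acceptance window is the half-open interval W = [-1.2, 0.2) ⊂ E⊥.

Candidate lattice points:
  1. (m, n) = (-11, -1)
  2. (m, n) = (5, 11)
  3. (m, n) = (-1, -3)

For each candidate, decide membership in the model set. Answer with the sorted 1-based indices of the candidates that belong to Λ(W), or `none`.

none

Compute λ' = (2−√8)/2 = -0.4142, so π⊥(m,n) = m -0.4142·n.
#1 (-11,-1): internal coord -11 + (-1)·λ' = -10.5858; -10.5858 ∉ [-1.2, 0.2) → out
#2 (5,11): internal coord 5 + (11)·λ' = +0.4437; +0.4437 ∉ [-1.2, 0.2) → out
#3 (-1,-3): internal coord -1 + (-3)·λ' = +0.2426; +0.2426 ∉ [-1.2, 0.2) → out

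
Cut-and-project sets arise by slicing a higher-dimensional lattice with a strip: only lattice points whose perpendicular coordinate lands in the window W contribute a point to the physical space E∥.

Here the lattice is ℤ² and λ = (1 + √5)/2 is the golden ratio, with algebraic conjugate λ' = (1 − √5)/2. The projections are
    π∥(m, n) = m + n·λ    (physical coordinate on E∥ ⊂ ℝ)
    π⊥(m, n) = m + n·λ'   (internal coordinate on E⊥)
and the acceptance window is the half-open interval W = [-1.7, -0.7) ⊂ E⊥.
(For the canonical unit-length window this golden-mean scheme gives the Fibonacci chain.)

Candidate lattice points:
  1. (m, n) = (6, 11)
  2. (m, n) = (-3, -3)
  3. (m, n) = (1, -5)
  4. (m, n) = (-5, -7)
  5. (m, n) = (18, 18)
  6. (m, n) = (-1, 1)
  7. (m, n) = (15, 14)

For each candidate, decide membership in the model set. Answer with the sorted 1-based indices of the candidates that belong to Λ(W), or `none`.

Compute λ' = (1−√5)/2 = -0.6180, so π⊥(m,n) = m -0.6180·n.
#1 (6,11): internal coord 6 + (11)·λ' = -0.7984; -0.7984 ∈ [-1.7, -0.7) → IN Λ
#2 (-3,-3): internal coord -3 + (-3)·λ' = -1.1459; -1.1459 ∈ [-1.7, -0.7) → IN Λ
#3 (1,-5): internal coord 1 + (-5)·λ' = +4.0902; +4.0902 ∉ [-1.7, -0.7) → out
#4 (-5,-7): internal coord -5 + (-7)·λ' = -0.6738; -0.6738 ∉ [-1.7, -0.7) → out
#5 (18,18): internal coord 18 + (18)·λ' = +6.8754; +6.8754 ∉ [-1.7, -0.7) → out
#6 (-1,1): internal coord -1 + (1)·λ' = -1.6180; -1.6180 ∈ [-1.7, -0.7) → IN Λ
#7 (15,14): internal coord 15 + (14)·λ' = +6.3475; +6.3475 ∉ [-1.7, -0.7) → out

1, 2, 6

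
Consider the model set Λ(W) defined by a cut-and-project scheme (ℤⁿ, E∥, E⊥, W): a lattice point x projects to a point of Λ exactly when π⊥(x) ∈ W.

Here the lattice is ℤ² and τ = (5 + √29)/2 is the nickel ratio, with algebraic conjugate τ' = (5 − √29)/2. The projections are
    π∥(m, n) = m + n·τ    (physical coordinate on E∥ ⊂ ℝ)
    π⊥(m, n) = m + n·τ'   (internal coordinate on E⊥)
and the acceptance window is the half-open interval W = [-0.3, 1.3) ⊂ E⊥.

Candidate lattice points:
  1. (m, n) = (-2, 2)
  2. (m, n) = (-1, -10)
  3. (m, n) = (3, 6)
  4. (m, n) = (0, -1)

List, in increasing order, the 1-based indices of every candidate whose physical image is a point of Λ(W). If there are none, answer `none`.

2, 4

τ' = (5−√29)/2 ≈ -0.192582.
#1 (-2,2): internal coord -2 + (2)·τ' = -2.385165; -2.385165 ∉ [-0.3, 1.3) → out
#2 (-1,-10): internal coord -1 + (-10)·τ' = +0.925824; +0.925824 ∈ [-0.3, 1.3) → IN Λ
#3 (3,6): internal coord 3 + (6)·τ' = +1.844506; +1.844506 ∉ [-0.3, 1.3) → out
#4 (0,-1): internal coord 0 + (-1)·τ' = +0.192582; +0.192582 ∈ [-0.3, 1.3) → IN Λ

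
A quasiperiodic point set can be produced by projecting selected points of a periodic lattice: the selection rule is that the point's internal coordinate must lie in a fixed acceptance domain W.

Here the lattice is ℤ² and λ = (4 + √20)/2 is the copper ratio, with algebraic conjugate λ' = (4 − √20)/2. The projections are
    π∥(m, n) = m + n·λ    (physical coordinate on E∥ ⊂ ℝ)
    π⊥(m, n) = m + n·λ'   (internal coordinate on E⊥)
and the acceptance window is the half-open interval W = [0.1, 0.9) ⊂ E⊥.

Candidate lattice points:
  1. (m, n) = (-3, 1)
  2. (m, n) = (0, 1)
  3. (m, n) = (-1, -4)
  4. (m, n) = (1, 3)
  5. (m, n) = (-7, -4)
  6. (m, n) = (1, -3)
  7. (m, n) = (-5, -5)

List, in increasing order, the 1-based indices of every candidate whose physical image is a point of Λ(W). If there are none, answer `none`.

4

Compute λ' = (4−√20)/2 = -0.23607, so π⊥(m,n) = m -0.23607·n.
#1 (-3,1): internal coord -3 + (1)·λ' = -3.23607; -3.23607 ∉ [0.1, 0.9) → out
#2 (0,1): internal coord 0 + (1)·λ' = -0.23607; -0.23607 ∉ [0.1, 0.9) → out
#3 (-1,-4): internal coord -1 + (-4)·λ' = -0.05573; -0.05573 ∉ [0.1, 0.9) → out
#4 (1,3): internal coord 1 + (3)·λ' = +0.29180; +0.29180 ∈ [0.1, 0.9) → IN Λ
#5 (-7,-4): internal coord -7 + (-4)·λ' = -6.05573; -6.05573 ∉ [0.1, 0.9) → out
#6 (1,-3): internal coord 1 + (-3)·λ' = +1.70820; +1.70820 ∉ [0.1, 0.9) → out
#7 (-5,-5): internal coord -5 + (-5)·λ' = -3.81966; -3.81966 ∉ [0.1, 0.9) → out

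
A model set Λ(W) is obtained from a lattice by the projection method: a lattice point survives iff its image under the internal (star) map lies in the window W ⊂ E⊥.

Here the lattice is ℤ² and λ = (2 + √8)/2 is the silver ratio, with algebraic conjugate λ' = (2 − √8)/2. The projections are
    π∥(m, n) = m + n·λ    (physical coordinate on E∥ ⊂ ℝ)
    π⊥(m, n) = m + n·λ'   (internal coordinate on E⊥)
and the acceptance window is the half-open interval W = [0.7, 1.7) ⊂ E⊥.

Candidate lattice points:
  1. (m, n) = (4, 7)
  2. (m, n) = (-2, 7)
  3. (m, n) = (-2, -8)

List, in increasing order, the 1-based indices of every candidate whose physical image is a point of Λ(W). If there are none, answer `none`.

λ' = (2−√8)/2 ≈ -0.4142.
candidate 1: (m,n)=(4,7) → π∥ = 4+7·λ ≈ 20.8995, π⊥ = 4+7·λ' ≈ 1.1005 ∈ [0.7, 1.7) ⇒ IN Λ
candidate 2: (m,n)=(-2,7) → π∥ = -2+7·λ ≈ 14.8995, π⊥ = -2+7·λ' ≈ -4.8995 ∉ [0.7, 1.7) ⇒ out
candidate 3: (m,n)=(-2,-8) → π∥ = -2-8·λ ≈ -21.3137, π⊥ = -2-8·λ' ≈ 1.3137 ∈ [0.7, 1.7) ⇒ IN Λ

1, 3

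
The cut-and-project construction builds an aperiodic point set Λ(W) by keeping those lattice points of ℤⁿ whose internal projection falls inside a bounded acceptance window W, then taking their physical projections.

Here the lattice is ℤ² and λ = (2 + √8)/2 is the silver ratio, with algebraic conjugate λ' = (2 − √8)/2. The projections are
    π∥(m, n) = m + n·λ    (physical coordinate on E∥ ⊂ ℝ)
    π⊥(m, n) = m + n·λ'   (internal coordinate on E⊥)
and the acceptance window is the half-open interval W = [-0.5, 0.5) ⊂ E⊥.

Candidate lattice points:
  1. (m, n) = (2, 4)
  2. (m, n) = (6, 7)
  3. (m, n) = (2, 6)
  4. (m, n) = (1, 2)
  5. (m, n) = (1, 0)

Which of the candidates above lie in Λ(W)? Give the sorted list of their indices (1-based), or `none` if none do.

Numerically λ ≈ 2.414214 and λ' = −1/λ ≈ -0.414214.
[1] lift (2,4): star map gives 0.343146; window check -0.5 ≤ 0.343146 < 0.5 is true → IN Λ
[2] lift (6,7): star map gives 3.100505; window check -0.5 ≤ 3.100505 < 0.5 is false → out
[3] lift (2,6): star map gives -0.485281; window check -0.5 ≤ -0.485281 < 0.5 is true → IN Λ
[4] lift (1,2): star map gives 0.171573; window check -0.5 ≤ 0.171573 < 0.5 is true → IN Λ
[5] lift (1,0): star map gives 1.000000; window check -0.5 ≤ 1.000000 < 0.5 is false → out

1, 3, 4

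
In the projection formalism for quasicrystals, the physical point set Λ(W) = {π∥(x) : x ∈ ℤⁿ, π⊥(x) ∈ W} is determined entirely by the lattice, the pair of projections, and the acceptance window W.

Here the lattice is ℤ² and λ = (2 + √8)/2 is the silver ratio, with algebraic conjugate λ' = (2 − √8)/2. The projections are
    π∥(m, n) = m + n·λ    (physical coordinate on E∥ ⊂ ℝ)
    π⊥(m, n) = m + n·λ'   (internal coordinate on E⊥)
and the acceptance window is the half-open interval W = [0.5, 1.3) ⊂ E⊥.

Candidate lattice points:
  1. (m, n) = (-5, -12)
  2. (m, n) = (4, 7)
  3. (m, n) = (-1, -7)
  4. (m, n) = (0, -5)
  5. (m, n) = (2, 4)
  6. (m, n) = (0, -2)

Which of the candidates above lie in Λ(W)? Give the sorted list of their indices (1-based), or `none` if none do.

2, 6

Compute λ' = (2−√8)/2 = -0.4142, so π⊥(m,n) = m -0.4142·n.
#1 (-5,-12): internal coord -5 + (-12)·λ' = -0.0294; -0.0294 ∉ [0.5, 1.3) → out
#2 (4,7): internal coord 4 + (7)·λ' = +1.1005; +1.1005 ∈ [0.5, 1.3) → IN Λ
#3 (-1,-7): internal coord -1 + (-7)·λ' = +1.8995; +1.8995 ∉ [0.5, 1.3) → out
#4 (0,-5): internal coord 0 + (-5)·λ' = +2.0711; +2.0711 ∉ [0.5, 1.3) → out
#5 (2,4): internal coord 2 + (4)·λ' = +0.3431; +0.3431 ∉ [0.5, 1.3) → out
#6 (0,-2): internal coord 0 + (-2)·λ' = +0.8284; +0.8284 ∈ [0.5, 1.3) → IN Λ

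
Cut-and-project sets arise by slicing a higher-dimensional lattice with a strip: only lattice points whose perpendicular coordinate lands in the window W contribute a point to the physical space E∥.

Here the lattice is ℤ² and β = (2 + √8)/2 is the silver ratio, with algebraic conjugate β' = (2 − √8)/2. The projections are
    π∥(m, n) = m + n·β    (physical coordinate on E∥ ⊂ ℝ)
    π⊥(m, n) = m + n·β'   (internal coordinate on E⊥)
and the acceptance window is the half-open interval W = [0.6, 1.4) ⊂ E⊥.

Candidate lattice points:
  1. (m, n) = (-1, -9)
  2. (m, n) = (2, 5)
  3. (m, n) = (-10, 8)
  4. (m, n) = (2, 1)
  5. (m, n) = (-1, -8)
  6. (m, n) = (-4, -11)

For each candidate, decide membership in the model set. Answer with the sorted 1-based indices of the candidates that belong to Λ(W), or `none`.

none

Compute β' = (2−√8)/2 = -0.41421, so π⊥(m,n) = m -0.41421·n.
[1] lift (-1,-9): star map gives 2.72792; window check 0.6 ≤ 2.72792 < 1.4 is false → out
[2] lift (2,5): star map gives -0.07107; window check 0.6 ≤ -0.07107 < 1.4 is false → out
[3] lift (-10,8): star map gives -13.31371; window check 0.6 ≤ -13.31371 < 1.4 is false → out
[4] lift (2,1): star map gives 1.58579; window check 0.6 ≤ 1.58579 < 1.4 is false → out
[5] lift (-1,-8): star map gives 2.31371; window check 0.6 ≤ 2.31371 < 1.4 is false → out
[6] lift (-4,-11): star map gives 0.55635; window check 0.6 ≤ 0.55635 < 1.4 is false → out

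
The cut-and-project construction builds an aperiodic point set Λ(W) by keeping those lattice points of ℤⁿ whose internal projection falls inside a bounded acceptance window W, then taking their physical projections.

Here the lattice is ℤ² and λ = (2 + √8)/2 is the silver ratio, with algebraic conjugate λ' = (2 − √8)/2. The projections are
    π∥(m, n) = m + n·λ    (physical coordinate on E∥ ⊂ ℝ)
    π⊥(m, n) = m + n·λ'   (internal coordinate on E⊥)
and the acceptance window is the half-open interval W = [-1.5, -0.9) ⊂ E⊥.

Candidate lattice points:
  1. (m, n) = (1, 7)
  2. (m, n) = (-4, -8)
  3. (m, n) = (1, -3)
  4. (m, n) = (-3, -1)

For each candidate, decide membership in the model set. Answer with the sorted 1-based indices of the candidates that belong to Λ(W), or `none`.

none

Numerically λ ≈ 2.4142 and λ' = −1/λ ≈ -0.4142.
#1 (1,7): internal coord 1 + (7)·λ' = -1.8995; -1.8995 ∉ [-1.5, -0.9) → out
#2 (-4,-8): internal coord -4 + (-8)·λ' = -0.6863; -0.6863 ∉ [-1.5, -0.9) → out
#3 (1,-3): internal coord 1 + (-3)·λ' = +2.2426; +2.2426 ∉ [-1.5, -0.9) → out
#4 (-3,-1): internal coord -3 + (-1)·λ' = -2.5858; -2.5858 ∉ [-1.5, -0.9) → out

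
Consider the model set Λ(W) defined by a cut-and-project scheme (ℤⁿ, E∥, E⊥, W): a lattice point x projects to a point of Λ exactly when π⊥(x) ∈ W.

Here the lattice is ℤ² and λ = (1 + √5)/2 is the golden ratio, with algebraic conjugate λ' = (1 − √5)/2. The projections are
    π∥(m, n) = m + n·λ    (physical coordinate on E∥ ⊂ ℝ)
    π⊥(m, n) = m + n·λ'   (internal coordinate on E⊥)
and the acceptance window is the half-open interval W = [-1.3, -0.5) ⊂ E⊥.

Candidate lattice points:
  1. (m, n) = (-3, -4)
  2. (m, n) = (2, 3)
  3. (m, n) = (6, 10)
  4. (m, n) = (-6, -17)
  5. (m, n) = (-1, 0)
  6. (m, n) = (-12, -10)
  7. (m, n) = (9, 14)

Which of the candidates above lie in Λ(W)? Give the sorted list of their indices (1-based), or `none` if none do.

1, 5

λ' = (1−√5)/2 ≈ -0.6180.
[1] lift (-3,-4): star map gives -0.5279; window check -1.3 ≤ -0.5279 < -0.5 is true → IN Λ
[2] lift (2,3): star map gives 0.1459; window check -1.3 ≤ 0.1459 < -0.5 is false → out
[3] lift (6,10): star map gives -0.1803; window check -1.3 ≤ -0.1803 < -0.5 is false → out
[4] lift (-6,-17): star map gives 4.5066; window check -1.3 ≤ 4.5066 < -0.5 is false → out
[5] lift (-1,0): star map gives -1.0000; window check -1.3 ≤ -1.0000 < -0.5 is true → IN Λ
[6] lift (-12,-10): star map gives -5.8197; window check -1.3 ≤ -5.8197 < -0.5 is false → out
[7] lift (9,14): star map gives 0.3475; window check -1.3 ≤ 0.3475 < -0.5 is false → out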